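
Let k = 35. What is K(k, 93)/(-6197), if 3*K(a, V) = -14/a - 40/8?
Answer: 9/30985 ≈ 0.00029046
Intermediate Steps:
K(a, V) = -5/3 - 14/(3*a) (K(a, V) = (-14/a - 40/8)/3 = (-14/a - 40*1/8)/3 = (-14/a - 5)/3 = (-5 - 14/a)/3 = -5/3 - 14/(3*a))
K(k, 93)/(-6197) = ((1/3)*(-14 - 5*35)/35)/(-6197) = ((1/3)*(1/35)*(-14 - 175))*(-1/6197) = ((1/3)*(1/35)*(-189))*(-1/6197) = -9/5*(-1/6197) = 9/30985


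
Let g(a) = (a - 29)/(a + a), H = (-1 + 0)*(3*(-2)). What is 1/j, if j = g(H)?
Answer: -12/23 ≈ -0.52174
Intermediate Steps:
H = 6 (H = -1*(-6) = 6)
g(a) = (-29 + a)/(2*a) (g(a) = (-29 + a)/((2*a)) = (-29 + a)*(1/(2*a)) = (-29 + a)/(2*a))
j = -23/12 (j = (½)*(-29 + 6)/6 = (½)*(⅙)*(-23) = -23/12 ≈ -1.9167)
1/j = 1/(-23/12) = -12/23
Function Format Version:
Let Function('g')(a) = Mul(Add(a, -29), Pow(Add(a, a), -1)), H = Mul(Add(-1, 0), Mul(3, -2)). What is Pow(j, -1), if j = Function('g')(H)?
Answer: Rational(-12, 23) ≈ -0.52174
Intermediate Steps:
H = 6 (H = Mul(-1, -6) = 6)
Function('g')(a) = Mul(Rational(1, 2), Pow(a, -1), Add(-29, a)) (Function('g')(a) = Mul(Add(-29, a), Pow(Mul(2, a), -1)) = Mul(Add(-29, a), Mul(Rational(1, 2), Pow(a, -1))) = Mul(Rational(1, 2), Pow(a, -1), Add(-29, a)))
j = Rational(-23, 12) (j = Mul(Rational(1, 2), Pow(6, -1), Add(-29, 6)) = Mul(Rational(1, 2), Rational(1, 6), -23) = Rational(-23, 12) ≈ -1.9167)
Pow(j, -1) = Pow(Rational(-23, 12), -1) = Rational(-12, 23)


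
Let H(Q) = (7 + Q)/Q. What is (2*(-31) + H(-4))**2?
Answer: 63001/16 ≈ 3937.6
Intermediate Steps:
H(Q) = (7 + Q)/Q
(2*(-31) + H(-4))**2 = (2*(-31) + (7 - 4)/(-4))**2 = (-62 - 1/4*3)**2 = (-62 - 3/4)**2 = (-251/4)**2 = 63001/16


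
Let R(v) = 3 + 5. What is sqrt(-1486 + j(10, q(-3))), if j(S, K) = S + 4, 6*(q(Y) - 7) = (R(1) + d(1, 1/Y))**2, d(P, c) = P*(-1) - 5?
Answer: 8*I*sqrt(23) ≈ 38.367*I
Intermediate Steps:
d(P, c) = -5 - P (d(P, c) = -P - 5 = -5 - P)
R(v) = 8
q(Y) = 23/3 (q(Y) = 7 + (8 + (-5 - 1*1))**2/6 = 7 + (8 + (-5 - 1))**2/6 = 7 + (8 - 6)**2/6 = 7 + (1/6)*2**2 = 7 + (1/6)*4 = 7 + 2/3 = 23/3)
j(S, K) = 4 + S
sqrt(-1486 + j(10, q(-3))) = sqrt(-1486 + (4 + 10)) = sqrt(-1486 + 14) = sqrt(-1472) = 8*I*sqrt(23)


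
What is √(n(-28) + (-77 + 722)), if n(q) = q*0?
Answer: √645 ≈ 25.397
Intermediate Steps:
n(q) = 0
√(n(-28) + (-77 + 722)) = √(0 + (-77 + 722)) = √(0 + 645) = √645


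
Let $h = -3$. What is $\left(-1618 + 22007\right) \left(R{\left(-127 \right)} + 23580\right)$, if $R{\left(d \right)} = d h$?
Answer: $488540829$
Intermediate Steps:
$R{\left(d \right)} = - 3 d$ ($R{\left(d \right)} = d \left(-3\right) = - 3 d$)
$\left(-1618 + 22007\right) \left(R{\left(-127 \right)} + 23580\right) = \left(-1618 + 22007\right) \left(\left(-3\right) \left(-127\right) + 23580\right) = 20389 \left(381 + 23580\right) = 20389 \cdot 23961 = 488540829$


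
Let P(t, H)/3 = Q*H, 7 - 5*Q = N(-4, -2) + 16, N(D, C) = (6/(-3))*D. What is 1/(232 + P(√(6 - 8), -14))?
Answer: 5/1874 ≈ 0.0026681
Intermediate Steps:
N(D, C) = -2*D (N(D, C) = (6*(-⅓))*D = -2*D)
Q = -17/5 (Q = 7/5 - (-2*(-4) + 16)/5 = 7/5 - (8 + 16)/5 = 7/5 - ⅕*24 = 7/5 - 24/5 = -17/5 ≈ -3.4000)
P(t, H) = -51*H/5 (P(t, H) = 3*(-17*H/5) = -51*H/5)
1/(232 + P(√(6 - 8), -14)) = 1/(232 - 51/5*(-14)) = 1/(232 + 714/5) = 1/(1874/5) = 5/1874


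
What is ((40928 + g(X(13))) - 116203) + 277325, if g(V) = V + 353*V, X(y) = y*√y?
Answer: 202050 + 4602*√13 ≈ 2.1864e+5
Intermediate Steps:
X(y) = y^(3/2)
g(V) = 354*V
((40928 + g(X(13))) - 116203) + 277325 = ((40928 + 354*13^(3/2)) - 116203) + 277325 = ((40928 + 354*(13*√13)) - 116203) + 277325 = ((40928 + 4602*√13) - 116203) + 277325 = (-75275 + 4602*√13) + 277325 = 202050 + 4602*√13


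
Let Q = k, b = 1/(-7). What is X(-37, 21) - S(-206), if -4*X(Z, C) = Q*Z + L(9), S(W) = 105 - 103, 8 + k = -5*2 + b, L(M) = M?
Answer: -2409/14 ≈ -172.07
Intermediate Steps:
b = -⅐ (b = 1*(-⅐) = -⅐ ≈ -0.14286)
k = -127/7 (k = -8 + (-5*2 - ⅐) = -8 + (-10 - ⅐) = -8 - 71/7 = -127/7 ≈ -18.143)
Q = -127/7 ≈ -18.143
S(W) = 2
X(Z, C) = -9/4 + 127*Z/28 (X(Z, C) = -(-127*Z/7 + 9)/4 = -(9 - 127*Z/7)/4 = -9/4 + 127*Z/28)
X(-37, 21) - S(-206) = (-9/4 + (127/28)*(-37)) - 1*2 = (-9/4 - 4699/28) - 2 = -2381/14 - 2 = -2409/14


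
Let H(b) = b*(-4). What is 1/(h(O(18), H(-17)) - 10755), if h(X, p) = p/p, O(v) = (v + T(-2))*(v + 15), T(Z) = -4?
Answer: -1/10754 ≈ -9.2989e-5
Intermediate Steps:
O(v) = (-4 + v)*(15 + v) (O(v) = (v - 4)*(v + 15) = (-4 + v)*(15 + v))
H(b) = -4*b
h(X, p) = 1
1/(h(O(18), H(-17)) - 10755) = 1/(1 - 10755) = 1/(-10754) = -1/10754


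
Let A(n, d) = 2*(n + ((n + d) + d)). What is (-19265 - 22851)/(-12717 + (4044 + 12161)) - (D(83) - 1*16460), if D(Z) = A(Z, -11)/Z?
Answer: 1190183917/72376 ≈ 16444.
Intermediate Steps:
A(n, d) = 4*d + 4*n (A(n, d) = 2*(n + ((d + n) + d)) = 2*(n + (n + 2*d)) = 2*(2*d + 2*n) = 4*d + 4*n)
D(Z) = (-44 + 4*Z)/Z (D(Z) = (4*(-11) + 4*Z)/Z = (-44 + 4*Z)/Z)
(-19265 - 22851)/(-12717 + (4044 + 12161)) - (D(83) - 1*16460) = (-19265 - 22851)/(-12717 + (4044 + 12161)) - ((4 - 44/83) - 1*16460) = -42116/(-12717 + 16205) - ((4 - 44*1/83) - 16460) = -42116/3488 - ((4 - 44/83) - 16460) = -42116*1/3488 - (288/83 - 16460) = -10529/872 - 1*(-1365892/83) = -10529/872 + 1365892/83 = 1190183917/72376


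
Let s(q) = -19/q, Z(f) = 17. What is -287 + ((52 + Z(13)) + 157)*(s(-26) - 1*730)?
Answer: -2146324/13 ≈ -1.6510e+5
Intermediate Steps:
-287 + ((52 + Z(13)) + 157)*(s(-26) - 1*730) = -287 + ((52 + 17) + 157)*(-19/(-26) - 1*730) = -287 + (69 + 157)*(-19*(-1/26) - 730) = -287 + 226*(19/26 - 730) = -287 + 226*(-18961/26) = -287 - 2142593/13 = -2146324/13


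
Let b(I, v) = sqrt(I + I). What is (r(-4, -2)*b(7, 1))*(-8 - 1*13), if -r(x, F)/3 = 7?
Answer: 441*sqrt(14) ≈ 1650.1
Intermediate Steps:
r(x, F) = -21 (r(x, F) = -3*7 = -21)
b(I, v) = sqrt(2)*sqrt(I) (b(I, v) = sqrt(2*I) = sqrt(2)*sqrt(I))
(r(-4, -2)*b(7, 1))*(-8 - 1*13) = (-21*sqrt(2)*sqrt(7))*(-8 - 1*13) = (-21*sqrt(14))*(-8 - 13) = -21*sqrt(14)*(-21) = 441*sqrt(14)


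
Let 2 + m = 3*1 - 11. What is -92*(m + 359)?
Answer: -32108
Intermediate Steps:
m = -10 (m = -2 + (3*1 - 11) = -2 + (3 - 11) = -2 - 8 = -10)
-92*(m + 359) = -92*(-10 + 359) = -92*349 = -32108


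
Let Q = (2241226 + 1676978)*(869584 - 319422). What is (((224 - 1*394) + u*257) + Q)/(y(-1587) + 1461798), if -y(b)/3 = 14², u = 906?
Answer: 215564718172/146121 ≈ 1.4752e+6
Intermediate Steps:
y(b) = -588 (y(b) = -3*14² = -3*196 = -588)
Q = 2155646949048 (Q = 3918204*550162 = 2155646949048)
(((224 - 1*394) + u*257) + Q)/(y(-1587) + 1461798) = (((224 - 1*394) + 906*257) + 2155646949048)/(-588 + 1461798) = (((224 - 394) + 232842) + 2155646949048)/1461210 = ((-170 + 232842) + 2155646949048)*(1/1461210) = (232672 + 2155646949048)*(1/1461210) = 2155647181720*(1/1461210) = 215564718172/146121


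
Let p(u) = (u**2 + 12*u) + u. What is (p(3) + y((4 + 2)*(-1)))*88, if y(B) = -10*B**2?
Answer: -27456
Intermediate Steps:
p(u) = u**2 + 13*u
(p(3) + y((4 + 2)*(-1)))*88 = (3*(13 + 3) - 10*(4 + 2)**2)*88 = (3*16 - 10*(6*(-1))**2)*88 = (48 - 10*(-6)**2)*88 = (48 - 10*36)*88 = (48 - 360)*88 = -312*88 = -27456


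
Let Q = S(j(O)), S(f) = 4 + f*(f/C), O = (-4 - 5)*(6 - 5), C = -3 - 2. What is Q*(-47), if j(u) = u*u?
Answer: 307427/5 ≈ 61485.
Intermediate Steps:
C = -5
O = -9 (O = -9*1 = -9)
j(u) = u**2
S(f) = 4 - f**2/5 (S(f) = 4 + f*(f/(-5)) = 4 + f*(f*(-1/5)) = 4 + f*(-f/5) = 4 - f**2/5)
Q = -6541/5 (Q = 4 - ((-9)**2)**2/5 = 4 - 1/5*81**2 = 4 - 1/5*6561 = 4 - 6561/5 = -6541/5 ≈ -1308.2)
Q*(-47) = -6541/5*(-47) = 307427/5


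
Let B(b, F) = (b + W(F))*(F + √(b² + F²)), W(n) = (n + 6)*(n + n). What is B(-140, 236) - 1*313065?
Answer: 26610759 + 456336*√4706 ≈ 5.7916e+7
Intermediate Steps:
W(n) = 2*n*(6 + n) (W(n) = (6 + n)*(2*n) = 2*n*(6 + n))
B(b, F) = (F + √(F² + b²))*(b + 2*F*(6 + F)) (B(b, F) = (b + 2*F*(6 + F))*(F + √(b² + F²)) = (b + 2*F*(6 + F))*(F + √(F² + b²)) = (F + √(F² + b²))*(b + 2*F*(6 + F)))
B(-140, 236) - 1*313065 = (236*(-140) - 140*√(236² + (-140)²) + 2*236²*(6 + 236) + 2*236*√(236² + (-140)²)*(6 + 236)) - 1*313065 = (-33040 - 140*√(55696 + 19600) + 2*55696*242 + 2*236*√(55696 + 19600)*242) - 313065 = (-33040 - 560*√4706 + 26956864 + 2*236*√75296*242) - 313065 = (-33040 - 560*√4706 + 26956864 + 2*236*(4*√4706)*242) - 313065 = (-33040 - 560*√4706 + 26956864 + 456896*√4706) - 313065 = (26923824 + 456336*√4706) - 313065 = 26610759 + 456336*√4706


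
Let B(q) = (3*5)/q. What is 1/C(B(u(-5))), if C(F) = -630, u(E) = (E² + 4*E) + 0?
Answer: -1/630 ≈ -0.0015873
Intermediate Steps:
u(E) = E² + 4*E
B(q) = 15/q
1/C(B(u(-5))) = 1/(-630) = -1/630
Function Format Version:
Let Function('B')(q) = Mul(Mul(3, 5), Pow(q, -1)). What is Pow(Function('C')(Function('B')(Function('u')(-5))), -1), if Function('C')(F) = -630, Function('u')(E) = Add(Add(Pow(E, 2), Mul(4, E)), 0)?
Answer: Rational(-1, 630) ≈ -0.0015873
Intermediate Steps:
Function('u')(E) = Add(Pow(E, 2), Mul(4, E))
Function('B')(q) = Mul(15, Pow(q, -1))
Pow(Function('C')(Function('B')(Function('u')(-5))), -1) = Pow(-630, -1) = Rational(-1, 630)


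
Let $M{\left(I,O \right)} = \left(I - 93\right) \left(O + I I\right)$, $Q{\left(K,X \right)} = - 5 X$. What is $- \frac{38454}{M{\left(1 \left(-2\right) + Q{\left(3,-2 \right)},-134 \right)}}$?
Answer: $- \frac{1131}{175} \approx -6.4629$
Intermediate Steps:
$M{\left(I,O \right)} = \left(-93 + I\right) \left(O + I^{2}\right)$
$- \frac{38454}{M{\left(1 \left(-2\right) + Q{\left(3,-2 \right)},-134 \right)}} = - \frac{38454}{\left(1 \left(-2\right) - -10\right)^{3} - -12462 - 93 \left(1 \left(-2\right) - -10\right)^{2} + \left(1 \left(-2\right) - -10\right) \left(-134\right)} = - \frac{38454}{\left(-2 + 10\right)^{3} + 12462 - 93 \left(-2 + 10\right)^{2} + \left(-2 + 10\right) \left(-134\right)} = - \frac{38454}{8^{3} + 12462 - 93 \cdot 8^{2} + 8 \left(-134\right)} = - \frac{38454}{512 + 12462 - 5952 - 1072} = - \frac{38454}{5950} = \left(-38454\right) \frac{1}{5950} = - \frac{1131}{175}$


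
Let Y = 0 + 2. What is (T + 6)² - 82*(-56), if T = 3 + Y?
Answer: 4713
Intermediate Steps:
Y = 2
T = 5 (T = 3 + 2 = 5)
(T + 6)² - 82*(-56) = (5 + 6)² - 82*(-56) = 11² + 4592 = 121 + 4592 = 4713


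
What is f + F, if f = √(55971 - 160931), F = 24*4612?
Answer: 110688 + 16*I*√410 ≈ 1.1069e+5 + 323.98*I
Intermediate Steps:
F = 110688
f = 16*I*√410 (f = √(-104960) = 16*I*√410 ≈ 323.98*I)
f + F = 16*I*√410 + 110688 = 110688 + 16*I*√410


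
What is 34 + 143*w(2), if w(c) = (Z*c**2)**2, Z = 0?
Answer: 34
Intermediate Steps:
w(c) = 0 (w(c) = (0*c**2)**2 = 0**2 = 0)
34 + 143*w(2) = 34 + 143*0 = 34 + 0 = 34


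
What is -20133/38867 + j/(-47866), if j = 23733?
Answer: -1886116689/1860407822 ≈ -1.0138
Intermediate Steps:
-20133/38867 + j/(-47866) = -20133/38867 + 23733/(-47866) = -20133*1/38867 + 23733*(-1/47866) = -20133/38867 - 23733/47866 = -1886116689/1860407822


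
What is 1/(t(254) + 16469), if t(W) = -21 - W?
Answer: 1/16194 ≈ 6.1751e-5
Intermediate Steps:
1/(t(254) + 16469) = 1/((-21 - 1*254) + 16469) = 1/((-21 - 254) + 16469) = 1/(-275 + 16469) = 1/16194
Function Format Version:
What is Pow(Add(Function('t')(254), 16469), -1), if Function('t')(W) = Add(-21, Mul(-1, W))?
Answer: Rational(1, 16194) ≈ 6.1751e-5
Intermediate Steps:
Pow(Add(Function('t')(254), 16469), -1) = Pow(Add(Add(-21, Mul(-1, 254)), 16469), -1) = Pow(Add(Add(-21, -254), 16469), -1) = Pow(Add(-275, 16469), -1) = Pow(16194, -1) = Rational(1, 16194)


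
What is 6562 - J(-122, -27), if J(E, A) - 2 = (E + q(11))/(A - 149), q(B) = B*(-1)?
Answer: 1154427/176 ≈ 6559.2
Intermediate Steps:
q(B) = -B
J(E, A) = 2 + (-11 + E)/(-149 + A) (J(E, A) = 2 + (E - 1*11)/(A - 149) = 2 + (E - 11)/(-149 + A) = 2 + (-11 + E)/(-149 + A))
6562 - J(-122, -27) = 6562 - (-309 - 122 + 2*(-27))/(-149 - 27) = 6562 - (-309 - 122 - 54)/(-176) = 6562 - (-1)*(-485)/176 = 6562 - 1*485/176 = 6562 - 485/176 = 1154427/176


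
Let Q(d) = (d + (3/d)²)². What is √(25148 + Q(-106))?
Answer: √4593374733057/11236 ≈ 190.75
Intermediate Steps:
Q(d) = (d + 9/d²)²
√(25148 + Q(-106)) = √(25148 + (9 + (-106)³)²/(-106)⁴) = √(25148 + (9 - 1191016)²/126247696) = √(25148 + (1/126247696)*(-1191007)²) = √(25148 + (1/126247696)*1418497674049) = √(25148 + 1418497674049/126247696) = √(4593374733057/126247696) = √4593374733057/11236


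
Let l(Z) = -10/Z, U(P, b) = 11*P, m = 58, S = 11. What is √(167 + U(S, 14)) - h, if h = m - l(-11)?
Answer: -628/11 + 12*√2 ≈ -40.120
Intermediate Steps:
h = 628/11 (h = 58 - (-10)/(-11) = 58 - (-10)*(-1)/11 = 58 - 1*10/11 = 58 - 10/11 = 628/11 ≈ 57.091)
√(167 + U(S, 14)) - h = √(167 + 11*11) - 1*628/11 = √(167 + 121) - 628/11 = √288 - 628/11 = 12*√2 - 628/11 = -628/11 + 12*√2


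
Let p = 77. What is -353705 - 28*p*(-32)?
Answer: -284713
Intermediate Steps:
-353705 - 28*p*(-32) = -353705 - 28*77*(-32) = -353705 - 2156*(-32) = -353705 + 68992 = -284713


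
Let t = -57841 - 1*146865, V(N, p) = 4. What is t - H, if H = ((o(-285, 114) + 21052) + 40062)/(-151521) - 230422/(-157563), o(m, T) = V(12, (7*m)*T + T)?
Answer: -1629065826224822/7958034441 ≈ -2.0471e+5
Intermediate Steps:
o(m, T) = 4
t = -204706 (t = -57841 - 146865 = -204706)
H = 8427945476/7958034441 (H = ((4 + 21052) + 40062)/(-151521) - 230422/(-157563) = (21056 + 40062)*(-1/151521) - 230422*(-1/157563) = 61118*(-1/151521) + 230422/157563 = -61118/151521 + 230422/157563 = 8427945476/7958034441 ≈ 1.0590)
t - H = -204706 - 1*8427945476/7958034441 = -204706 - 8427945476/7958034441 = -1629065826224822/7958034441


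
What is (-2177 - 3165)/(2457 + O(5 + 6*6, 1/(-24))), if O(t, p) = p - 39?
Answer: -128208/58031 ≈ -2.2093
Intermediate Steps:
O(t, p) = -39 + p
(-2177 - 3165)/(2457 + O(5 + 6*6, 1/(-24))) = (-2177 - 3165)/(2457 + (-39 + 1/(-24))) = -5342/(2457 + (-39 - 1/24)) = -5342/(2457 - 937/24) = -5342/58031/24 = -5342*24/58031 = -128208/58031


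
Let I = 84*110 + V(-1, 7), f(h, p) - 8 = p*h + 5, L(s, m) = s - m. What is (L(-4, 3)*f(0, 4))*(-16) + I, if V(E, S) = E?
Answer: 10695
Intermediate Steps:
f(h, p) = 13 + h*p (f(h, p) = 8 + (p*h + 5) = 8 + (h*p + 5) = 8 + (5 + h*p) = 13 + h*p)
I = 9239 (I = 84*110 - 1 = 9240 - 1 = 9239)
(L(-4, 3)*f(0, 4))*(-16) + I = ((-4 - 1*3)*(13 + 0*4))*(-16) + 9239 = ((-4 - 3)*(13 + 0))*(-16) + 9239 = -7*13*(-16) + 9239 = -91*(-16) + 9239 = 1456 + 9239 = 10695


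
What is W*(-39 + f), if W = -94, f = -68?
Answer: 10058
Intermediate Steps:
W*(-39 + f) = -94*(-39 - 68) = -94*(-107) = 10058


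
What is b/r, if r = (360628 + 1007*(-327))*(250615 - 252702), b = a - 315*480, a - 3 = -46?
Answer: 151243/65404493 ≈ 0.0023124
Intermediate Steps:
a = -43 (a = 3 - 46 = -43)
b = -151243 (b = -43 - 315*480 = -43 - 151200 = -151243)
r = -65404493 (r = (360628 - 329289)*(-2087) = 31339*(-2087) = -65404493)
b/r = -151243/(-65404493) = -151243*(-1/65404493) = 151243/65404493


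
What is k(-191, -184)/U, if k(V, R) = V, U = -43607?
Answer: 191/43607 ≈ 0.0043800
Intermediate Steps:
k(-191, -184)/U = -191/(-43607) = -191*(-1/43607) = 191/43607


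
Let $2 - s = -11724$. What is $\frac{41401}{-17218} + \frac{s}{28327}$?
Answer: $- \frac{74682143}{37518022} \approx -1.9906$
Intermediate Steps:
$s = 11726$ ($s = 2 - -11724 = 2 + 11724 = 11726$)
$\frac{41401}{-17218} + \frac{s}{28327} = \frac{41401}{-17218} + \frac{11726}{28327} = 41401 \left(- \frac{1}{17218}\right) + 11726 \cdot \frac{1}{28327} = - \frac{41401}{17218} + \frac{902}{2179} = - \frac{74682143}{37518022}$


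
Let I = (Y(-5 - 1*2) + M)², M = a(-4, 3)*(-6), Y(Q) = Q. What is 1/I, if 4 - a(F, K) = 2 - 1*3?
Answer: 1/1369 ≈ 0.00073046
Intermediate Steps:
a(F, K) = 5 (a(F, K) = 4 - (2 - 1*3) = 4 - (2 - 3) = 4 - 1*(-1) = 4 + 1 = 5)
M = -30 (M = 5*(-6) = -30)
I = 1369 (I = ((-5 - 1*2) - 30)² = ((-5 - 2) - 30)² = (-7 - 30)² = (-37)² = 1369)
1/I = 1/1369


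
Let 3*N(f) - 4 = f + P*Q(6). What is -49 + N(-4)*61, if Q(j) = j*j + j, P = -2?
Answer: -1757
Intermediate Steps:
Q(j) = j + j² (Q(j) = j² + j = j + j²)
N(f) = -80/3 + f/3 (N(f) = 4/3 + (f - 12*(1 + 6))/3 = 4/3 + (f - 12*7)/3 = 4/3 + (f - 2*42)/3 = 4/3 + (f - 84)/3 = 4/3 + (-84 + f)/3 = 4/3 + (-28 + f/3) = -80/3 + f/3)
-49 + N(-4)*61 = -49 + (-80/3 + (⅓)*(-4))*61 = -49 + (-80/3 - 4/3)*61 = -49 - 28*61 = -49 - 1708 = -1757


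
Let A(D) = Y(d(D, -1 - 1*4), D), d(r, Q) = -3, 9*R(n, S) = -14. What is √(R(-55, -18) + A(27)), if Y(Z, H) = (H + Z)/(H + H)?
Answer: I*√10/3 ≈ 1.0541*I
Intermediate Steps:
R(n, S) = -14/9 (R(n, S) = (⅑)*(-14) = -14/9)
Y(Z, H) = (H + Z)/(2*H) (Y(Z, H) = (H + Z)/((2*H)) = (H + Z)*(1/(2*H)) = (H + Z)/(2*H))
A(D) = (-3 + D)/(2*D) (A(D) = (D - 3)/(2*D) = (-3 + D)/(2*D))
√(R(-55, -18) + A(27)) = √(-14/9 + (½)*(-3 + 27)/27) = √(-14/9 + (½)*(1/27)*24) = √(-14/9 + 4/9) = √(-10/9) = I*√10/3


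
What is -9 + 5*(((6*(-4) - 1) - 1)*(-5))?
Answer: 641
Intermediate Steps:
-9 + 5*(((6*(-4) - 1) - 1)*(-5)) = -9 + 5*(((-24 - 1) - 1)*(-5)) = -9 + 5*((-25 - 1)*(-5)) = -9 + 5*(-26*(-5)) = -9 + 5*130 = -9 + 650 = 641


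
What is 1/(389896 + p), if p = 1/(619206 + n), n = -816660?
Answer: 197454/76986524783 ≈ 2.5648e-6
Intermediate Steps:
p = -1/197454 (p = 1/(619206 - 816660) = 1/(-197454) = -1/197454 ≈ -5.0645e-6)
1/(389896 + p) = 1/(389896 - 1/197454) = 1/(76986524783/197454) = 197454/76986524783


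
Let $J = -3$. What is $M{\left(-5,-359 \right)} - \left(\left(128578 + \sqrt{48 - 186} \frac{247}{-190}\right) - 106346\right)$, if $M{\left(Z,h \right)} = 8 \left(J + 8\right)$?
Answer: $-22192 + \frac{13 i \sqrt{138}}{10} \approx -22192.0 + 15.272 i$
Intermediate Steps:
$M{\left(Z,h \right)} = 40$ ($M{\left(Z,h \right)} = 8 \left(-3 + 8\right) = 8 \cdot 5 = 40$)
$M{\left(-5,-359 \right)} - \left(\left(128578 + \sqrt{48 - 186} \frac{247}{-190}\right) - 106346\right) = 40 - \left(\left(128578 + \sqrt{48 - 186} \frac{247}{-190}\right) - 106346\right) = 40 - \left(\left(128578 + \sqrt{-138} \cdot 247 \left(- \frac{1}{190}\right)\right) - 106346\right) = 40 - \left(\left(128578 + i \sqrt{138} \left(- \frac{13}{10}\right)\right) - 106346\right) = 40 - \left(\left(128578 - \frac{13 i \sqrt{138}}{10}\right) - 106346\right) = 40 - \left(22232 - \frac{13 i \sqrt{138}}{10}\right) = -22192 + \frac{13 i \sqrt{138}}{10}$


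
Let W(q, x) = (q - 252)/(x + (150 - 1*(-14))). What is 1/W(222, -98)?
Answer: -11/5 ≈ -2.2000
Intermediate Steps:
W(q, x) = (-252 + q)/(164 + x) (W(q, x) = (-252 + q)/(x + (150 + 14)) = (-252 + q)/(x + 164) = (-252 + q)/(164 + x))
1/W(222, -98) = 1/((-252 + 222)/(164 - 98)) = 1/(-30/66) = 1/((1/66)*(-30)) = 1/(-5/11) = -11/5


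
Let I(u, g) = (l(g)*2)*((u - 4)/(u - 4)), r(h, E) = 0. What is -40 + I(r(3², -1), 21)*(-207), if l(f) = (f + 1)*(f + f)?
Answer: -382576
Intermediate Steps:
l(f) = 2*f*(1 + f) (l(f) = (1 + f)*(2*f) = 2*f*(1 + f))
I(u, g) = 4*g*(1 + g) (I(u, g) = ((2*g*(1 + g))*2)*((u - 4)/(u - 4)) = (4*g*(1 + g))*((-4 + u)/(-4 + u)) = (4*g*(1 + g))*1 = 4*g*(1 + g))
-40 + I(r(3², -1), 21)*(-207) = -40 + (4*21*(1 + 21))*(-207) = -40 + (4*21*22)*(-207) = -40 + 1848*(-207) = -40 - 382536 = -382576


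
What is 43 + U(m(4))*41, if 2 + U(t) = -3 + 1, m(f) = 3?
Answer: -121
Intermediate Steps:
U(t) = -4 (U(t) = -2 + (-3 + 1) = -2 - 2 = -4)
43 + U(m(4))*41 = 43 - 4*41 = 43 - 164 = -121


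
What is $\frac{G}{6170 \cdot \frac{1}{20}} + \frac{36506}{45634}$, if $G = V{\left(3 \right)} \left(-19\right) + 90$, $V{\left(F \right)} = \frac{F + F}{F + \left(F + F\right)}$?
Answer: $\frac{44373391}{42234267} \approx 1.0506$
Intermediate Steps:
$V{\left(F \right)} = \frac{2}{3}$ ($V{\left(F \right)} = \frac{2 F}{F + 2 F} = \frac{2 F}{3 F} = 2 F \frac{1}{3 F} = \frac{2}{3}$)
$G = \frac{232}{3}$ ($G = \frac{2}{3} \left(-19\right) + 90 = - \frac{38}{3} + 90 = \frac{232}{3} \approx 77.333$)
$\frac{G}{6170 \cdot \frac{1}{20}} + \frac{36506}{45634} = \frac{232}{3 \cdot \frac{6170}{20}} + \frac{36506}{45634} = \frac{232}{3 \cdot 6170 \cdot \frac{1}{20}} + 36506 \cdot \frac{1}{45634} = \frac{232}{3 \cdot \frac{617}{2}} + \frac{18253}{22817} = \frac{232}{3} \cdot \frac{2}{617} + \frac{18253}{22817} = \frac{464}{1851} + \frac{18253}{22817} = \frac{44373391}{42234267}$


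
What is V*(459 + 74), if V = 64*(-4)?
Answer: -136448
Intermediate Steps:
V = -256
V*(459 + 74) = -256*(459 + 74) = -256*533 = -136448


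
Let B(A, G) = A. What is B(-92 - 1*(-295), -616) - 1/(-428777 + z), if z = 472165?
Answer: 8807763/43388 ≈ 203.00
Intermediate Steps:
B(-92 - 1*(-295), -616) - 1/(-428777 + z) = (-92 - 1*(-295)) - 1/(-428777 + 472165) = (-92 + 295) - 1/43388 = 203 - 1*1/43388 = 203 - 1/43388 = 8807763/43388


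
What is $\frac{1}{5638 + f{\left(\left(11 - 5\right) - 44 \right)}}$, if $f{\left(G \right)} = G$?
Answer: $\frac{1}{5600} \approx 0.00017857$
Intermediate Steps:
$\frac{1}{5638 + f{\left(\left(11 - 5\right) - 44 \right)}} = \frac{1}{5638 + \left(\left(11 - 5\right) - 44\right)} = \frac{1}{5638 + \left(6 - 44\right)} = \frac{1}{5638 - 38} = \frac{1}{5600}$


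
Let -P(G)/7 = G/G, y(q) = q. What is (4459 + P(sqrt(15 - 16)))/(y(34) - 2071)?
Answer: -212/97 ≈ -2.1856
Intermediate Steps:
P(G) = -7 (P(G) = -7*G/G = -7*1 = -7)
(4459 + P(sqrt(15 - 16)))/(y(34) - 2071) = (4459 - 7)/(34 - 2071) = 4452/(-2037) = 4452*(-1/2037) = -212/97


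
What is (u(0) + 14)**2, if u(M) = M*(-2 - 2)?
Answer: 196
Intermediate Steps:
u(M) = -4*M (u(M) = M*(-4) = -4*M)
(u(0) + 14)**2 = (-4*0 + 14)**2 = (0 + 14)**2 = 14**2 = 196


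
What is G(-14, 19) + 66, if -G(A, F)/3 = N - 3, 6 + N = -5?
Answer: 108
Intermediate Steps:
N = -11 (N = -6 - 5 = -11)
G(A, F) = 42 (G(A, F) = -3*(-11 - 3) = -3*(-14) = 42)
G(-14, 19) + 66 = 42 + 66 = 108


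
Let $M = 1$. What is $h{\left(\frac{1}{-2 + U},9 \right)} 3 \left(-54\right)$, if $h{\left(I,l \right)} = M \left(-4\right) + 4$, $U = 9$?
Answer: $0$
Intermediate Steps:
$h{\left(I,l \right)} = 0$ ($h{\left(I,l \right)} = 1 \left(-4\right) + 4 = -4 + 4 = 0$)
$h{\left(\frac{1}{-2 + U},9 \right)} 3 \left(-54\right) = 0 \cdot 3 \left(-54\right) = 0 \left(-54\right) = 0$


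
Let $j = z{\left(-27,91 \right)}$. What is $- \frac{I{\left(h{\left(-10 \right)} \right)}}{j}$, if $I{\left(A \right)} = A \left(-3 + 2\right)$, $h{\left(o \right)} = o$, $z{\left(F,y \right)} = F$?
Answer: $\frac{10}{27} \approx 0.37037$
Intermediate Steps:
$j = -27$
$I{\left(A \right)} = - A$ ($I{\left(A \right)} = A \left(-1\right) = - A$)
$- \frac{I{\left(h{\left(-10 \right)} \right)}}{j} = - \frac{\left(-1\right) \left(-10\right)}{-27} = - \frac{10 \left(-1\right)}{27} = \left(-1\right) \left(- \frac{10}{27}\right) = \frac{10}{27}$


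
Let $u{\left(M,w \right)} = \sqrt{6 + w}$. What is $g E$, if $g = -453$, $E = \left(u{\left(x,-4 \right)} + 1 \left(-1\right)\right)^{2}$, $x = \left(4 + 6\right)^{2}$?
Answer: $-1359 + 906 \sqrt{2} \approx -77.723$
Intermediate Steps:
$x = 100$ ($x = 10^{2} = 100$)
$E = \left(-1 + \sqrt{2}\right)^{2}$ ($E = \left(\sqrt{6 - 4} + 1 \left(-1\right)\right)^{2} = \left(\sqrt{2} - 1\right)^{2} = \left(-1 + \sqrt{2}\right)^{2} \approx 0.17157$)
$g E = - 453 \left(1 - \sqrt{2}\right)^{2}$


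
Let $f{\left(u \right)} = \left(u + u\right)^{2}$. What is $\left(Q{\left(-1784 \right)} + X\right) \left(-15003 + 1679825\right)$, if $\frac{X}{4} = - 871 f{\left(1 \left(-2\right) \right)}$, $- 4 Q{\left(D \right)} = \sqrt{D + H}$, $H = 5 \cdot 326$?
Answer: $-92803837568 - \frac{832411 i \sqrt{154}}{2} \approx -9.2804 \cdot 10^{10} - 5.165 \cdot 10^{6} i$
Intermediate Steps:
$f{\left(u \right)} = 4 u^{2}$ ($f{\left(u \right)} = \left(2 u\right)^{2} = 4 u^{2}$)
$H = 1630$
$Q{\left(D \right)} = - \frac{\sqrt{1630 + D}}{4}$ ($Q{\left(D \right)} = - \frac{\sqrt{D + 1630}}{4} = - \frac{\sqrt{1630 + D}}{4}$)
$X = -55744$ ($X = 4 \left(- 871 \cdot 4 \left(1 \left(-2\right)\right)^{2}\right) = 4 \left(- 871 \cdot 4 \left(-2\right)^{2}\right) = 4 \left(- 871 \cdot 4 \cdot 4\right) = 4 \left(\left(-871\right) 16\right) = 4 \left(-13936\right) = -55744$)
$\left(Q{\left(-1784 \right)} + X\right) \left(-15003 + 1679825\right) = \left(- \frac{\sqrt{1630 - 1784}}{4} - 55744\right) \left(-15003 + 1679825\right) = \left(- \frac{\sqrt{-154}}{4} - 55744\right) 1664822 = \left(- \frac{i \sqrt{154}}{4} - 55744\right) 1664822 = \left(-55744 - \frac{i \sqrt{154}}{4}\right) 1664822 = -92803837568 - \frac{832411 i \sqrt{154}}{2}$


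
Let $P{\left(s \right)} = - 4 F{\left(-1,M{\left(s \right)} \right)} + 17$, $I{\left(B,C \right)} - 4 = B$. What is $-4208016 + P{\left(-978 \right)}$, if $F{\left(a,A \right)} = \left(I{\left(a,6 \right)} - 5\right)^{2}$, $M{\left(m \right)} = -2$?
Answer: $-4208015$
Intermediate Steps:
$I{\left(B,C \right)} = 4 + B$
$F{\left(a,A \right)} = \left(-1 + a\right)^{2}$ ($F{\left(a,A \right)} = \left(\left(4 + a\right) - 5\right)^{2} = \left(-1 + a\right)^{2}$)
$P{\left(s \right)} = 1$ ($P{\left(s \right)} = - 4 \left(-1 - 1\right)^{2} + 17 = - 4 \left(-2\right)^{2} + 17 = \left(-4\right) 4 + 17 = -16 + 17 = 1$)
$-4208016 + P{\left(-978 \right)} = -4208016 + 1 = -4208015$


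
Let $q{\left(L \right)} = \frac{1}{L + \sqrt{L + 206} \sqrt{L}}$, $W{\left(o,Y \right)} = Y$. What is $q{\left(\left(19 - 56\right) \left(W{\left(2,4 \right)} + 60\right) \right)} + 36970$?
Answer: $\frac{7615819}{206} + \frac{\sqrt{79994}}{60976} \approx 36970.0$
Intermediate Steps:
$q{\left(L \right)} = \frac{1}{L + \sqrt{L} \sqrt{206 + L}}$ ($q{\left(L \right)} = \frac{1}{L + \sqrt{206 + L} \sqrt{L}} = \frac{1}{L + \sqrt{L} \sqrt{206 + L}}$)
$q{\left(\left(19 - 56\right) \left(W{\left(2,4 \right)} + 60\right) \right)} + 36970 = \frac{1}{\left(19 - 56\right) \left(4 + 60\right) + \sqrt{\left(19 - 56\right) \left(4 + 60\right)} \sqrt{206 + \left(19 - 56\right) \left(4 + 60\right)}} + 36970 = \frac{1}{\left(-37\right) 64 + \sqrt{\left(-37\right) 64} \sqrt{206 - 2368}} + 36970 = \frac{1}{-2368 + \sqrt{-2368} \sqrt{206 - 2368}} + 36970 = \frac{1}{-2368 + 8 i \sqrt{37} \sqrt{-2162}} + 36970 = \frac{1}{-2368 + 8 i \sqrt{37} i \sqrt{2162}} + 36970 = \frac{1}{-2368 - 8 \sqrt{79994}} + 36970 = 36970 + \frac{1}{-2368 - 8 \sqrt{79994}}$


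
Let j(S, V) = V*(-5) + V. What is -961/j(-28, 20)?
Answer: 961/80 ≈ 12.012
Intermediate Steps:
j(S, V) = -4*V (j(S, V) = -5*V + V = -4*V)
-961/j(-28, 20) = -961/((-4*20)) = -961/(-80) = -961*(-1/80) = 961/80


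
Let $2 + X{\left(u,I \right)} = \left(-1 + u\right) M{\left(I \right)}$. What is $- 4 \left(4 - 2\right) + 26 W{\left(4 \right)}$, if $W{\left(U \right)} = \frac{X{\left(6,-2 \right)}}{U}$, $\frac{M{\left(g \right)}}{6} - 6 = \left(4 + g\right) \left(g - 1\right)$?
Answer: $-21$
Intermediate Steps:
$M{\left(g \right)} = 36 + 6 \left(-1 + g\right) \left(4 + g\right)$ ($M{\left(g \right)} = 36 + 6 \left(4 + g\right) \left(g - 1\right) = 36 + 6 \left(4 + g\right) \left(-1 + g\right) = 36 + 6 \left(-1 + g\right) \left(4 + g\right)$)
$X{\left(u,I \right)} = -2 + \left(-1 + u\right) \left(12 + 6 I^{2} + 18 I\right)$
$W{\left(U \right)} = - \frac{2}{U}$ ($W{\left(U \right)} = \frac{-14 - -36 - 6 \left(-2\right)^{2} + 6 \cdot 6 \left(2 + \left(-2\right)^{2} + 3 \left(-2\right)\right)}{U} = \frac{-14 + 36 - 24 + 6 \cdot 6 \left(2 + 4 - 6\right)}{U} = \frac{-14 + 36 - 24 + 6 \cdot 6 \cdot 0}{U} = \frac{-14 + 36 - 24 + 0}{U} = - \frac{2}{U}$)
$- 4 \left(4 - 2\right) + 26 W{\left(4 \right)} = - 4 \left(4 - 2\right) + 26 \left(- \frac{2}{4}\right) = \left(-4\right) 2 + 26 \left(\left(-2\right) \frac{1}{4}\right) = -8 + 26 \left(- \frac{1}{2}\right) = -8 - 13 = -21$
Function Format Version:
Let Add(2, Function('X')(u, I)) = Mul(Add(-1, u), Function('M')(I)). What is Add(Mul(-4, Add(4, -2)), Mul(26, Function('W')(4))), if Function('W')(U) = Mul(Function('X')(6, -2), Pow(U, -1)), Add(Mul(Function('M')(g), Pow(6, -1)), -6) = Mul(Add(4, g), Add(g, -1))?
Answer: -21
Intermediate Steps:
Function('M')(g) = Add(36, Mul(6, Add(-1, g), Add(4, g))) (Function('M')(g) = Add(36, Mul(6, Mul(Add(4, g), Add(g, -1)))) = Add(36, Mul(6, Mul(Add(4, g), Add(-1, g)))) = Add(36, Mul(6, Mul(Add(-1, g), Add(4, g)))) = Add(36, Mul(6, Add(-1, g), Add(4, g))))
Function('X')(u, I) = Add(-2, Mul(Add(-1, u), Add(12, Mul(6, Pow(I, 2)), Mul(18, I))))
Function('W')(U) = Mul(-2, Pow(U, -1)) (Function('W')(U) = Mul(Add(-14, Mul(-18, -2), Mul(-6, Pow(-2, 2)), Mul(6, 6, Add(2, Pow(-2, 2), Mul(3, -2)))), Pow(U, -1)) = Mul(Add(-14, 36, Mul(-6, 4), Mul(6, 6, Add(2, 4, -6))), Pow(U, -1)) = Mul(Add(-14, 36, -24, Mul(6, 6, 0)), Pow(U, -1)) = Mul(Add(-14, 36, -24, 0), Pow(U, -1)) = Mul(-2, Pow(U, -1)))
Add(Mul(-4, Add(4, -2)), Mul(26, Function('W')(4))) = Add(Mul(-4, Add(4, -2)), Mul(26, Mul(-2, Pow(4, -1)))) = Add(Mul(-4, 2), Mul(26, Mul(-2, Rational(1, 4)))) = Add(-8, Mul(26, Rational(-1, 2))) = Add(-8, -13) = -21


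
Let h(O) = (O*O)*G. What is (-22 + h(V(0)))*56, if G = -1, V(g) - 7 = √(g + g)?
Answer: -3976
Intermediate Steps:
V(g) = 7 + √2*√g (V(g) = 7 + √(g + g) = 7 + √(2*g) = 7 + √2*√g)
h(O) = -O² (h(O) = (O*O)*(-1) = O²*(-1) = -O²)
(-22 + h(V(0)))*56 = (-22 - (7 + √2*√0)²)*56 = (-22 - (7 + √2*0)²)*56 = (-22 - (7 + 0)²)*56 = (-22 - 1*7²)*56 = (-22 - 1*49)*56 = (-22 - 49)*56 = -71*56 = -3976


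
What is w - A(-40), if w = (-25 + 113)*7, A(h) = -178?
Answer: 794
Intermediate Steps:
w = 616 (w = 88*7 = 616)
w - A(-40) = 616 - 1*(-178) = 616 + 178 = 794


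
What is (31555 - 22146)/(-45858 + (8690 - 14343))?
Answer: -9409/51511 ≈ -0.18266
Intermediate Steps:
(31555 - 22146)/(-45858 + (8690 - 14343)) = 9409/(-45858 - 5653) = 9409/(-51511) = 9409*(-1/51511) = -9409/51511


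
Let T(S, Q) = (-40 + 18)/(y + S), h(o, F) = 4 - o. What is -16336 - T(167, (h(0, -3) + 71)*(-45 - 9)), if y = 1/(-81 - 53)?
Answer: -365547724/22377 ≈ -16336.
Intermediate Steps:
y = -1/134 (y = 1/(-134) = -1/134 ≈ -0.0074627)
T(S, Q) = -22/(-1/134 + S) (T(S, Q) = (-40 + 18)/(-1/134 + S) = -22/(-1/134 + S))
-16336 - T(167, (h(0, -3) + 71)*(-45 - 9)) = -16336 - (-2948)/(-1 + 134*167) = -16336 - (-2948)/(-1 + 22378) = -16336 - (-2948)/22377 = -16336 - 1*(-2948/22377) = -16336 + 2948/22377 = -365547724/22377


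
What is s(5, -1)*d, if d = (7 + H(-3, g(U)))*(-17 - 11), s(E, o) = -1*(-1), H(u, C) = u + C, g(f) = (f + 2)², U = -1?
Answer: -140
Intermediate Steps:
g(f) = (2 + f)²
H(u, C) = C + u
s(E, o) = 1
d = -140 (d = (7 + ((2 - 1)² - 3))*(-17 - 11) = (7 + (1² - 3))*(-28) = (7 + (1 - 3))*(-28) = (7 - 2)*(-28) = 5*(-28) = -140)
s(5, -1)*d = 1*(-140) = -140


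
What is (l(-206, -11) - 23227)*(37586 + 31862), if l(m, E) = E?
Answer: -1613832624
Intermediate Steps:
(l(-206, -11) - 23227)*(37586 + 31862) = (-11 - 23227)*(37586 + 31862) = -23238*69448 = -1613832624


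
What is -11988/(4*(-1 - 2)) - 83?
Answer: 916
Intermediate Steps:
-11988/(4*(-1 - 2)) - 83 = -11988/(4*(-3)) - 83 = -11988/(-12) - 83 = -11988*(-1)/12 - 83 = -111*(-9) - 83 = 999 - 83 = 916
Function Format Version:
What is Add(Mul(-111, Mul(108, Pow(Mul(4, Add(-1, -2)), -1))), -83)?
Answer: 916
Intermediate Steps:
Add(Mul(-111, Mul(108, Pow(Mul(4, Add(-1, -2)), -1))), -83) = Add(Mul(-111, Mul(108, Pow(Mul(4, -3), -1))), -83) = Add(Mul(-111, Mul(108, Pow(-12, -1))), -83) = Add(Mul(-111, Mul(108, Rational(-1, 12))), -83) = Add(Mul(-111, -9), -83) = Add(999, -83) = 916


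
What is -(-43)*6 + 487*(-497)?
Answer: -241781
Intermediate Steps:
-(-43)*6 + 487*(-497) = -43*(-6) - 242039 = 258 - 242039 = -241781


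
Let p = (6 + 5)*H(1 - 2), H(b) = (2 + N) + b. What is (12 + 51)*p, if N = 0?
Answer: 693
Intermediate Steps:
H(b) = 2 + b (H(b) = (2 + 0) + b = 2 + b)
p = 11 (p = (6 + 5)*(2 + (1 - 2)) = 11*(2 - 1) = 11*1 = 11)
(12 + 51)*p = (12 + 51)*11 = 63*11 = 693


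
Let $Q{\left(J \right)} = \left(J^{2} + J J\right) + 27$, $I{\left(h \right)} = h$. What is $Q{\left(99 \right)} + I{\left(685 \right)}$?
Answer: $20314$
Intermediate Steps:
$Q{\left(J \right)} = 27 + 2 J^{2}$ ($Q{\left(J \right)} = \left(J^{2} + J^{2}\right) + 27 = 2 J^{2} + 27 = 27 + 2 J^{2}$)
$Q{\left(99 \right)} + I{\left(685 \right)} = \left(27 + 2 \cdot 99^{2}\right) + 685 = \left(27 + 2 \cdot 9801\right) + 685 = \left(27 + 19602\right) + 685 = 19629 + 685 = 20314$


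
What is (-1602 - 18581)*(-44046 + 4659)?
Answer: 794947821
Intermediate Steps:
(-1602 - 18581)*(-44046 + 4659) = -20183*(-39387) = 794947821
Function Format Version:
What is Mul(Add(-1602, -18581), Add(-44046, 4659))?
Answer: 794947821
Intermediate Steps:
Mul(Add(-1602, -18581), Add(-44046, 4659)) = Mul(-20183, -39387) = 794947821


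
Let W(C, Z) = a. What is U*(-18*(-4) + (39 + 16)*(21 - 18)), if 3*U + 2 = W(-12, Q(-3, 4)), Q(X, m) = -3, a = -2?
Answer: -316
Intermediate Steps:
W(C, Z) = -2
U = -4/3 (U = -⅔ + (⅓)*(-2) = -⅔ - ⅔ = -4/3 ≈ -1.3333)
U*(-18*(-4) + (39 + 16)*(21 - 18)) = -4*(-18*(-4) + (39 + 16)*(21 - 18))/3 = -4*(72 + 55*3)/3 = -4*(72 + 165)/3 = -4/3*237 = -316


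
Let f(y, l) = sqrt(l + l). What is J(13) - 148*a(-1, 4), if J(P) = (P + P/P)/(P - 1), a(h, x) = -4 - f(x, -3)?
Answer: 3559/6 + 148*I*sqrt(6) ≈ 593.17 + 362.52*I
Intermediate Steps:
f(y, l) = sqrt(2)*sqrt(l) (f(y, l) = sqrt(2*l) = sqrt(2)*sqrt(l))
a(h, x) = -4 - I*sqrt(6) (a(h, x) = -4 - sqrt(2)*sqrt(-3) = -4 - sqrt(2)*I*sqrt(3) = -4 - I*sqrt(6))
J(P) = (1 + P)/(-1 + P) (J(P) = (P + 1)/(-1 + P) = (1 + P)/(-1 + P))
J(13) - 148*a(-1, 4) = (1 + 13)/(-1 + 13) - 148*(-4 - I*sqrt(6)) = 14/12 + (592 + 148*I*sqrt(6)) = (1/12)*14 + (592 + 148*I*sqrt(6)) = 7/6 + (592 + 148*I*sqrt(6)) = 3559/6 + 148*I*sqrt(6)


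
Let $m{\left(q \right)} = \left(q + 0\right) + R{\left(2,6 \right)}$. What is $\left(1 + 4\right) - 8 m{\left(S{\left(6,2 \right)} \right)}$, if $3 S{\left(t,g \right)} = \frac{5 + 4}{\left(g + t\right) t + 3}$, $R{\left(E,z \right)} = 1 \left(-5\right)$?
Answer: $\frac{757}{17} \approx 44.529$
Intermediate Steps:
$R{\left(E,z \right)} = -5$
$S{\left(t,g \right)} = \frac{3}{3 + t \left(g + t\right)}$ ($S{\left(t,g \right)} = \frac{\left(5 + 4\right) \frac{1}{\left(g + t\right) t + 3}}{3} = \frac{9 \frac{1}{t \left(g + t\right) + 3}}{3} = \frac{9 \frac{1}{3 + t \left(g + t\right)}}{3} = \frac{3}{3 + t \left(g + t\right)}$)
$m{\left(q \right)} = -5 + q$ ($m{\left(q \right)} = \left(q + 0\right) - 5 = q - 5 = -5 + q$)
$\left(1 + 4\right) - 8 m{\left(S{\left(6,2 \right)} \right)} = \left(1 + 4\right) - 8 \left(-5 + \frac{3}{3 + 6^{2} + 2 \cdot 6}\right) = 5 - 8 \left(-5 + \frac{3}{3 + 36 + 12}\right) = 5 - 8 \left(-5 + \frac{3}{51}\right) = 5 - 8 \left(-5 + 3 \cdot \frac{1}{51}\right) = 5 - 8 \left(-5 + \frac{1}{17}\right) = 5 - - \frac{672}{17} = 5 + \frac{672}{17} = \frac{757}{17}$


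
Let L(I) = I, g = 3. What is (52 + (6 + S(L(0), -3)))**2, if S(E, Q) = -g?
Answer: 3025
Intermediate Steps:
S(E, Q) = -3 (S(E, Q) = -1*3 = -3)
(52 + (6 + S(L(0), -3)))**2 = (52 + (6 - 3))**2 = (52 + 3)**2 = 55**2 = 3025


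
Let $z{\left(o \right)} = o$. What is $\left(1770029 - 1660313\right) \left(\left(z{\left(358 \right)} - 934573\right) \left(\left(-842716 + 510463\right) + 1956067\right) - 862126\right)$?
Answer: $-166438322593649376$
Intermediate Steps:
$\left(1770029 - 1660313\right) \left(\left(z{\left(358 \right)} - 934573\right) \left(\left(-842716 + 510463\right) + 1956067\right) - 862126\right) = \left(1770029 - 1660313\right) \left(\left(358 - 934573\right) \left(\left(-842716 + 510463\right) + 1956067\right) - 862126\right) = 109716 \left(- 934215 \left(-332253 + 1956067\right) - 862126\right) = 109716 \left(\left(-934215\right) 1623814 - 862126\right) = 109716 \left(-1516991396010 - 862126\right) = 109716 \left(-1516992258136\right) = -166438322593649376$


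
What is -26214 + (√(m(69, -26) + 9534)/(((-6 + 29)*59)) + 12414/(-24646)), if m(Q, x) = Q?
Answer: -323041329/12323 + 3*√1067/1357 ≈ -26214.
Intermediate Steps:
-26214 + (√(m(69, -26) + 9534)/(((-6 + 29)*59)) + 12414/(-24646)) = -26214 + (√(69 + 9534)/(((-6 + 29)*59)) + 12414/(-24646)) = -26214 + (√9603/((23*59)) + 12414*(-1/24646)) = -26214 + ((3*√1067)/1357 - 6207/12323) = -26214 + ((3*√1067)*(1/1357) - 6207/12323) = -26214 + (3*√1067/1357 - 6207/12323) = -26214 + (-6207/12323 + 3*√1067/1357) = -323041329/12323 + 3*√1067/1357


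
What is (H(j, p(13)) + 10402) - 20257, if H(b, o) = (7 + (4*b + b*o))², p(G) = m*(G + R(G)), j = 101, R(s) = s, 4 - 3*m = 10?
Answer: 23425426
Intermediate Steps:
m = -2 (m = 4/3 - ⅓*10 = 4/3 - 10/3 = -2)
p(G) = -4*G (p(G) = -2*(G + G) = -4*G)
H(b, o) = (7 + 4*b + b*o)²
(H(j, p(13)) + 10402) - 20257 = ((7 + 4*101 + 101*(-4*13))² + 10402) - 20257 = ((7 + 404 + 101*(-52))² + 10402) - 20257 = ((7 + 404 - 5252)² + 10402) - 20257 = ((-4841)² + 10402) - 20257 = (23435281 + 10402) - 20257 = 23445683 - 20257 = 23425426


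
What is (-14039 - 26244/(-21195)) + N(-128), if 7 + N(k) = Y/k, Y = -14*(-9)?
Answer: -705658287/50240 ≈ -14046.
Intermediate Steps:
Y = 126
N(k) = -7 + 126/k
(-14039 - 26244/(-21195)) + N(-128) = (-14039 - 26244/(-21195)) + (-7 + 126/(-128)) = (-14039 - 26244*(-1/21195)) + (-7 + 126*(-1/128)) = (-14039 + 972/785) + (-7 - 63/64) = -11019643/785 - 511/64 = -705658287/50240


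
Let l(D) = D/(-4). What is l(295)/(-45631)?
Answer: 295/182524 ≈ 0.0016162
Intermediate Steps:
l(D) = -D/4 (l(D) = D*(-¼) = -D/4)
l(295)/(-45631) = -¼*295/(-45631) = -295/4*(-1/45631) = 295/182524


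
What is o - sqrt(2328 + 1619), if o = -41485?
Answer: -41485 - sqrt(3947) ≈ -41548.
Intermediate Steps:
o - sqrt(2328 + 1619) = -41485 - sqrt(2328 + 1619) = -41485 - sqrt(3947)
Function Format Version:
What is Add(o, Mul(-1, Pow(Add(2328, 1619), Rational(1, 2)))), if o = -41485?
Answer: Add(-41485, Mul(-1, Pow(3947, Rational(1, 2)))) ≈ -41548.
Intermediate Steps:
Add(o, Mul(-1, Pow(Add(2328, 1619), Rational(1, 2)))) = Add(-41485, Mul(-1, Pow(Add(2328, 1619), Rational(1, 2)))) = Add(-41485, Mul(-1, Pow(3947, Rational(1, 2))))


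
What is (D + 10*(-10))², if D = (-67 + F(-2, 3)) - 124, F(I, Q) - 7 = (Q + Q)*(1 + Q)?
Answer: 67600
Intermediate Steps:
F(I, Q) = 7 + 2*Q*(1 + Q) (F(I, Q) = 7 + (Q + Q)*(1 + Q) = 7 + (2*Q)*(1 + Q) = 7 + 2*Q*(1 + Q))
D = -160 (D = (-67 + (7 + 2*3 + 2*3²)) - 124 = (-67 + (7 + 6 + 2*9)) - 124 = (-67 + (7 + 6 + 18)) - 124 = (-67 + 31) - 124 = -36 - 124 = -160)
(D + 10*(-10))² = (-160 + 10*(-10))² = (-160 - 100)² = (-260)² = 67600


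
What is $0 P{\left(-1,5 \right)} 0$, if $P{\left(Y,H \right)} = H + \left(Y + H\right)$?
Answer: $0$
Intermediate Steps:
$P{\left(Y,H \right)} = Y + 2 H$ ($P{\left(Y,H \right)} = H + \left(H + Y\right) = Y + 2 H$)
$0 P{\left(-1,5 \right)} 0 = 0 \left(-1 + 2 \cdot 5\right) 0 = 0 \left(-1 + 10\right) 0 = 0 \cdot 9 \cdot 0 = 0 \cdot 0 = 0$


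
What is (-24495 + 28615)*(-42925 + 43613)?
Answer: 2834560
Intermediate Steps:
(-24495 + 28615)*(-42925 + 43613) = 4120*688 = 2834560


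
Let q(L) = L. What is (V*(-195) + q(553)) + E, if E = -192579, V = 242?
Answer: -239216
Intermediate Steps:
(V*(-195) + q(553)) + E = (242*(-195) + 553) - 192579 = (-47190 + 553) - 192579 = -46637 - 192579 = -239216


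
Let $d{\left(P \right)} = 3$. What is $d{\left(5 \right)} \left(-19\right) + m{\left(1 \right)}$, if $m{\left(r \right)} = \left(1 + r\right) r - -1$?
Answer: $-54$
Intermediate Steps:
$m{\left(r \right)} = 1 + r \left(1 + r\right)$ ($m{\left(r \right)} = r \left(1 + r\right) + 1 = 1 + r \left(1 + r\right)$)
$d{\left(5 \right)} \left(-19\right) + m{\left(1 \right)} = 3 \left(-19\right) + \left(1 + 1 + 1^{2}\right) = -57 + \left(1 + 1 + 1\right) = -57 + 3 = -54$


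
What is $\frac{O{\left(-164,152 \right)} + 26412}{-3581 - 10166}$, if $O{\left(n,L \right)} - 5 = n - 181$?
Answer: $- \frac{26072}{13747} \approx -1.8966$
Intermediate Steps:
$O{\left(n,L \right)} = -176 + n$ ($O{\left(n,L \right)} = 5 + \left(n - 181\right) = 5 + \left(-181 + n\right) = -176 + n$)
$\frac{O{\left(-164,152 \right)} + 26412}{-3581 - 10166} = \frac{\left(-176 - 164\right) + 26412}{-3581 - 10166} = \frac{-340 + 26412}{-13747} = 26072 \left(- \frac{1}{13747}\right) = - \frac{26072}{13747}$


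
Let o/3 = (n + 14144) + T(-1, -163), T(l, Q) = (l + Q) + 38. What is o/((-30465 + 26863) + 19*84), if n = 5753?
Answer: -3489/118 ≈ -29.568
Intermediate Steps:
T(l, Q) = 38 + Q + l (T(l, Q) = (Q + l) + 38 = 38 + Q + l)
o = 59313 (o = 3*((5753 + 14144) + (38 - 163 - 1)) = 3*(19897 - 126) = 3*19771 = 59313)
o/((-30465 + 26863) + 19*84) = 59313/((-30465 + 26863) + 19*84) = 59313/(-3602 + 1596) = 59313/(-2006) = 59313*(-1/2006) = -3489/118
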